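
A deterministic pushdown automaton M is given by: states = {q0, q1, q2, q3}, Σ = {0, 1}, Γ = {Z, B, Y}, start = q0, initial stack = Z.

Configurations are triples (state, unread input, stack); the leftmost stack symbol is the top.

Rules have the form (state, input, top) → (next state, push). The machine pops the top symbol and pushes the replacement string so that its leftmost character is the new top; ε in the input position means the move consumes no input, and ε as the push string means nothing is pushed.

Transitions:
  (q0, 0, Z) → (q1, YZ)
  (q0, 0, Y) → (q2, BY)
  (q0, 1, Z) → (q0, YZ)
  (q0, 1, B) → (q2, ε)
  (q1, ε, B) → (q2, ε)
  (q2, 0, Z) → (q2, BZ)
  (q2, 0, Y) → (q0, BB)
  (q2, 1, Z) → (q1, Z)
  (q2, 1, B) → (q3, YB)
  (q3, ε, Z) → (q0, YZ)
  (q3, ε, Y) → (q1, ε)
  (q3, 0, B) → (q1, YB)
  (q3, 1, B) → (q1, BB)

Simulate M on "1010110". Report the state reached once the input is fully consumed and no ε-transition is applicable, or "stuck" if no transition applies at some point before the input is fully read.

q2

(q0, 1010110, Z) ⊢ (q0, 010110, YZ) ⊢ (q2, 10110, BYZ) ⊢ (q3, 0110, YBYZ) ⊢ (q1, 0110, BYZ) ⊢ (q2, 0110, YZ) ⊢ (q0, 110, BBZ) ⊢ (q2, 10, BZ) ⊢ (q3, 0, YBZ) ⊢ (q1, 0, BZ) ⊢ (q2, 0, Z) ⊢ (q2, ε, BZ)
All input consumed; M is in state q2.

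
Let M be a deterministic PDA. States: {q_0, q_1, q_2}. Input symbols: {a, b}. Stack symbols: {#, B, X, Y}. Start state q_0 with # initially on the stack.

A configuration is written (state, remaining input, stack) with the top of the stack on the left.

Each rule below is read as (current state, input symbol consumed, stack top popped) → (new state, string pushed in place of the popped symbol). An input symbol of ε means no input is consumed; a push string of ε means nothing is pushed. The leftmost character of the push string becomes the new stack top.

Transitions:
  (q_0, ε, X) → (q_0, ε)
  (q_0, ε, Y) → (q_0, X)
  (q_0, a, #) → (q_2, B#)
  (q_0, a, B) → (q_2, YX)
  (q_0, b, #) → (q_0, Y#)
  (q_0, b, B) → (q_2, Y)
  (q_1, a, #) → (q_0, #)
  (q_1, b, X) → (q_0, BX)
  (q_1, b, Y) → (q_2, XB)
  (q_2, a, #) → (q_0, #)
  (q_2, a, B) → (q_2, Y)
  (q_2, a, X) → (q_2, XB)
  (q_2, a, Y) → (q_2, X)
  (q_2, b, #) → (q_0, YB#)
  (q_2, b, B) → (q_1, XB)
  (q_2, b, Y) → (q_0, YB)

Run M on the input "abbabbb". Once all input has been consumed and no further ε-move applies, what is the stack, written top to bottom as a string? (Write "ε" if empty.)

BXXB#

(q_0, abbabbb, #)
  read a, top #: go to q_2, push B# → (q_2, bbabbb, B#)
  read b, top B: go to q_1, push XB → (q_1, babbb, XB#)
  read b, top X: go to q_0, push BX → (q_0, abbb, BXB#)
  read a, top B: go to q_2, push YX → (q_2, bbb, YXXB#)
  read b, top Y: go to q_0, push YB → (q_0, bb, YBXXB#)
  ε-move, top Y: go to q_0, push X → (q_0, bb, XBXXB#)
  ε-move, top X: go to q_0, push ε → (q_0, bb, BXXB#)
  read b, top B: go to q_2, push Y → (q_2, b, YXXB#)
  read b, top Y: go to q_0, push YB → (q_0, ε, YBXXB#)
  ε-move, top Y: go to q_0, push X → (q_0, ε, XBXXB#)
  ε-move, top X: go to q_0, push ε → (q_0, ε, BXXB#)
All input consumed in state q_0 with stack BXXB#.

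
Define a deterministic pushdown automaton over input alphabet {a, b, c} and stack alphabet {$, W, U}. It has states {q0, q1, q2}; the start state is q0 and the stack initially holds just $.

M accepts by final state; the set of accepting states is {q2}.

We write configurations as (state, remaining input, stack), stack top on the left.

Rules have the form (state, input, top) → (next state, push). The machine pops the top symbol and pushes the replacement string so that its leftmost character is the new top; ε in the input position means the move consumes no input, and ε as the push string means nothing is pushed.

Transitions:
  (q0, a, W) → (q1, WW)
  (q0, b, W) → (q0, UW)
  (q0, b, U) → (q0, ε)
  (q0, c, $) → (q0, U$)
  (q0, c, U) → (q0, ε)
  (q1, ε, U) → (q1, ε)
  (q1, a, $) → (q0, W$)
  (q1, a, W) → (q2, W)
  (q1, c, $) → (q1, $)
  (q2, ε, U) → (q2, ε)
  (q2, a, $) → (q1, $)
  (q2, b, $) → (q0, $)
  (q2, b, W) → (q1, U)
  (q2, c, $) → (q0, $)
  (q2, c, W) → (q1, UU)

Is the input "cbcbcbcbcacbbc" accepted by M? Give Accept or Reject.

Reject

(q0, cbcbcbcbcacbbc, $)
  read c, top $: go to q0, push U$ → (q0, bcbcbcbcacbbc, U$)
  read b, top U: go to q0, push ε → (q0, cbcbcbcacbbc, $)
  read c, top $: go to q0, push U$ → (q0, bcbcbcacbbc, U$)
  read b, top U: go to q0, push ε → (q0, cbcbcacbbc, $)
  read c, top $: go to q0, push U$ → (q0, bcbcacbbc, U$)
  read b, top U: go to q0, push ε → (q0, cbcacbbc, $)
  read c, top $: go to q0, push U$ → (q0, bcacbbc, U$)
  read b, top U: go to q0, push ε → (q0, cacbbc, $)
  read c, top $: go to q0, push U$ → (q0, acbbc, U$)
No transition applies at (q0, acbbc, U$); input not fully consumed.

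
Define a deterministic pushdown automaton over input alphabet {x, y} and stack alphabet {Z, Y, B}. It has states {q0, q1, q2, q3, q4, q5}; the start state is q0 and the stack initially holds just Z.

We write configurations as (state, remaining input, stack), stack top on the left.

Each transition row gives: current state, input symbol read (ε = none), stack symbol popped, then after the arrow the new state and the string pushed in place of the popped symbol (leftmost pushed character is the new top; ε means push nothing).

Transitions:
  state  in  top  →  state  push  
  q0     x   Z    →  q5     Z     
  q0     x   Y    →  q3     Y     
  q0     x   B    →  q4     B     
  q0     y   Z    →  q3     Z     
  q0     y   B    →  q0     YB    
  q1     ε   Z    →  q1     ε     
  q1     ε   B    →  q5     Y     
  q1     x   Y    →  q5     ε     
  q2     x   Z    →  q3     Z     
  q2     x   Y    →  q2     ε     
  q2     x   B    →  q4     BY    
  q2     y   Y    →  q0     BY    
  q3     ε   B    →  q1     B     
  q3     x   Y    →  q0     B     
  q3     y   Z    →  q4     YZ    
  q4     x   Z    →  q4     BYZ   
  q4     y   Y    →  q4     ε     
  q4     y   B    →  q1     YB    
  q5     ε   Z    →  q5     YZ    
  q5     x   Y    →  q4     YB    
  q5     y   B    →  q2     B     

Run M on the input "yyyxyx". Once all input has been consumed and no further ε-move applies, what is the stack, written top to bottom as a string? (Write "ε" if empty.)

(q0, yyyxyx, Z)
  read y, top Z: go to q3, push Z → (q3, yyxyx, Z)
  read y, top Z: go to q4, push YZ → (q4, yxyx, YZ)
  read y, top Y: go to q4, push ε → (q4, xyx, Z)
  read x, top Z: go to q4, push BYZ → (q4, yx, BYZ)
  read y, top B: go to q1, push YB → (q1, x, YBYZ)
  read x, top Y: go to q5, push ε → (q5, ε, BYZ)
All input consumed in state q5 with stack BYZ.

BYZ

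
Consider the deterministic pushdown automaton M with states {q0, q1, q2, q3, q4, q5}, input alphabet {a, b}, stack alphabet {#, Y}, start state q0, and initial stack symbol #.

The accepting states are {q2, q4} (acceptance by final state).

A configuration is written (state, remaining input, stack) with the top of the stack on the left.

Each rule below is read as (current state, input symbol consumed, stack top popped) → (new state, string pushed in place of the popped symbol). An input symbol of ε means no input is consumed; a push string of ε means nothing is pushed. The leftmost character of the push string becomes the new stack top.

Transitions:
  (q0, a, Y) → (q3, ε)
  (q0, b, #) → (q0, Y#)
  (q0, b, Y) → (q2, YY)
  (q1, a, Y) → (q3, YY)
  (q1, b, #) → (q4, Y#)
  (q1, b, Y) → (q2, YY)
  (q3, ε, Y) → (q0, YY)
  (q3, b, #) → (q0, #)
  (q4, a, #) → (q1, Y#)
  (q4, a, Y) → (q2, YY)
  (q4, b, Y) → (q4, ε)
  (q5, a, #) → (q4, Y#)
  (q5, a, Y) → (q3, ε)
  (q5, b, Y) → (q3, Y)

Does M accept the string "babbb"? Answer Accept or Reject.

(q0, babbb, #)
  read b, top #: go to q0, push Y# → (q0, abbb, Y#)
  read a, top Y: go to q3, push ε → (q3, bbb, #)
  read b, top #: go to q0, push # → (q0, bb, #)
  read b, top #: go to q0, push Y# → (q0, b, Y#)
  read b, top Y: go to q2, push YY → (q2, ε, YY#)
All input consumed; state q2 ∈ F.

Accept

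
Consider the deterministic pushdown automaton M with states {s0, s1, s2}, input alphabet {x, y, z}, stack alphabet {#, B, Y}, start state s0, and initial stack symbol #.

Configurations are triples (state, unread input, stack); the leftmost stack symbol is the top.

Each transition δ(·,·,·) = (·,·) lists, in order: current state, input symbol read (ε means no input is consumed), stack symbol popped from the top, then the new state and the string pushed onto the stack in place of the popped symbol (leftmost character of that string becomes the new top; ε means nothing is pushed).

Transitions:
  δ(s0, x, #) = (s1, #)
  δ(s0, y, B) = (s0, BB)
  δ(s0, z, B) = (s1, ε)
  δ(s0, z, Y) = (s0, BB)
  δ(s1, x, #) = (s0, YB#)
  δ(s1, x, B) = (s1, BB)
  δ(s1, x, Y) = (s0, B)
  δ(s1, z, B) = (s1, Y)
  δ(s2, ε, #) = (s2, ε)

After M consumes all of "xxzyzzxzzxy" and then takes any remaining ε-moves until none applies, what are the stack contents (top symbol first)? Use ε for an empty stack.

BBB#

(s0, xxzyzzxzzxy, #)
  read x, top #: go to s1, push # → (s1, xzyzzxzzxy, #)
  read x, top #: go to s0, push YB# → (s0, zyzzxzzxy, YB#)
  read z, top Y: go to s0, push BB → (s0, yzzxzzxy, BBB#)
  read y, top B: go to s0, push BB → (s0, zzxzzxy, BBBB#)
  read z, top B: go to s1, push ε → (s1, zxzzxy, BBB#)
  read z, top B: go to s1, push Y → (s1, xzzxy, YBB#)
  read x, top Y: go to s0, push B → (s0, zzxy, BBB#)
  read z, top B: go to s1, push ε → (s1, zxy, BB#)
  read z, top B: go to s1, push Y → (s1, xy, YB#)
  read x, top Y: go to s0, push B → (s0, y, BB#)
  read y, top B: go to s0, push BB → (s0, ε, BBB#)
All input consumed in state s0 with stack BBB#.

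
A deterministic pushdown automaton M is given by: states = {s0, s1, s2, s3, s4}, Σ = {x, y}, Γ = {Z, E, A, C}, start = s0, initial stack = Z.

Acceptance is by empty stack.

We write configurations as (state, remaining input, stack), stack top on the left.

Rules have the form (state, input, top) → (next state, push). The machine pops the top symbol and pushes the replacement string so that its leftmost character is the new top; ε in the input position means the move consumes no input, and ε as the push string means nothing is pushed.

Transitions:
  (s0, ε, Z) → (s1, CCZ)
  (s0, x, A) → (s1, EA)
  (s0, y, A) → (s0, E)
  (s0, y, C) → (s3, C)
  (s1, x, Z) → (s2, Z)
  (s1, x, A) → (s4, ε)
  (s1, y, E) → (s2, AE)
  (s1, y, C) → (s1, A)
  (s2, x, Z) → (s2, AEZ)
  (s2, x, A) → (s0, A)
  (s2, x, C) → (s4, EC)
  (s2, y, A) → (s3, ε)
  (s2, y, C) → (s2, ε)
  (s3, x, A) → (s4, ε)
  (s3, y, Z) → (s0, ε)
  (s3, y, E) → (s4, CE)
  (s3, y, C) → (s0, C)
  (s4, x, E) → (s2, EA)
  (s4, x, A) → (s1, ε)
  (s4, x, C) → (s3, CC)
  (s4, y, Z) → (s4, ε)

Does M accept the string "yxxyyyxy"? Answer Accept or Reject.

Reject

(s0, yxxyyyxy, Z)
  ε-move, top Z: go to s1, push CCZ → (s1, yxxyyyxy, CCZ)
  read y, top C: go to s1, push A → (s1, xxyyyxy, ACZ)
  read x, top A: go to s4, push ε → (s4, xyyyxy, CZ)
  read x, top C: go to s3, push CC → (s3, yyyxy, CCZ)
  read y, top C: go to s0, push C → (s0, yyxy, CCZ)
  read y, top C: go to s3, push C → (s3, yxy, CCZ)
  read y, top C: go to s0, push C → (s0, xy, CCZ)
No transition applies at (s0, xy, CCZ); input not fully consumed.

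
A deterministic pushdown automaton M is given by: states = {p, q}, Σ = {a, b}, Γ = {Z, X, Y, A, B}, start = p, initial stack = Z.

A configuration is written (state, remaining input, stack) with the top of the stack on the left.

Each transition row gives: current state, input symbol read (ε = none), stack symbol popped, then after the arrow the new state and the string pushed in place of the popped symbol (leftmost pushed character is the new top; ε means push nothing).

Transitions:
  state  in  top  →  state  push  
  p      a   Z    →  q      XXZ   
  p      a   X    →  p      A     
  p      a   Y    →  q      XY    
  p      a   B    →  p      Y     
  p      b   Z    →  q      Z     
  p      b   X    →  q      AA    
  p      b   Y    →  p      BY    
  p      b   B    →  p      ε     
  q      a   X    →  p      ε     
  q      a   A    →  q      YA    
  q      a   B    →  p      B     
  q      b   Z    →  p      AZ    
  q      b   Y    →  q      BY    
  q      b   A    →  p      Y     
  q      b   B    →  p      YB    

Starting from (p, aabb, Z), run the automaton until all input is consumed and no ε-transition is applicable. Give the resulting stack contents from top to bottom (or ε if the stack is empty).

(p, aabb, Z)
  read a, top Z: go to q, push XXZ → (q, abb, XXZ)
  read a, top X: go to p, push ε → (p, bb, XZ)
  read b, top X: go to q, push AA → (q, b, AAZ)
  read b, top A: go to p, push Y → (p, ε, YAZ)
All input consumed in state p with stack YAZ.

YAZ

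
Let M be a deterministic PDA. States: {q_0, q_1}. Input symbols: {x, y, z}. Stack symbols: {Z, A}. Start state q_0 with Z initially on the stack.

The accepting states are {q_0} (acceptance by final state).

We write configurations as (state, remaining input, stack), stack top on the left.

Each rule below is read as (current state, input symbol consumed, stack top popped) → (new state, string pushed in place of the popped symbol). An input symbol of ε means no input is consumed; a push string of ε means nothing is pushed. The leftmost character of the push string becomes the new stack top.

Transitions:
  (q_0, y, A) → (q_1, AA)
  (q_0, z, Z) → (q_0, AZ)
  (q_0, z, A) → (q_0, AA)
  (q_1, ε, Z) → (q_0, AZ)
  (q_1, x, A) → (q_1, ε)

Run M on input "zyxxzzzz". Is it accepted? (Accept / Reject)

Accept

(q_0, zyxxzzzz, Z)
  read z, top Z: go to q_0, push AZ → (q_0, yxxzzzz, AZ)
  read y, top A: go to q_1, push AA → (q_1, xxzzzz, AAZ)
  read x, top A: go to q_1, push ε → (q_1, xzzzz, AZ)
  read x, top A: go to q_1, push ε → (q_1, zzzz, Z)
  ε-move, top Z: go to q_0, push AZ → (q_0, zzzz, AZ)
  read z, top A: go to q_0, push AA → (q_0, zzz, AAZ)
  read z, top A: go to q_0, push AA → (q_0, zz, AAAZ)
  read z, top A: go to q_0, push AA → (q_0, z, AAAAZ)
  read z, top A: go to q_0, push AA → (q_0, ε, AAAAAZ)
All input consumed; state q_0 ∈ F.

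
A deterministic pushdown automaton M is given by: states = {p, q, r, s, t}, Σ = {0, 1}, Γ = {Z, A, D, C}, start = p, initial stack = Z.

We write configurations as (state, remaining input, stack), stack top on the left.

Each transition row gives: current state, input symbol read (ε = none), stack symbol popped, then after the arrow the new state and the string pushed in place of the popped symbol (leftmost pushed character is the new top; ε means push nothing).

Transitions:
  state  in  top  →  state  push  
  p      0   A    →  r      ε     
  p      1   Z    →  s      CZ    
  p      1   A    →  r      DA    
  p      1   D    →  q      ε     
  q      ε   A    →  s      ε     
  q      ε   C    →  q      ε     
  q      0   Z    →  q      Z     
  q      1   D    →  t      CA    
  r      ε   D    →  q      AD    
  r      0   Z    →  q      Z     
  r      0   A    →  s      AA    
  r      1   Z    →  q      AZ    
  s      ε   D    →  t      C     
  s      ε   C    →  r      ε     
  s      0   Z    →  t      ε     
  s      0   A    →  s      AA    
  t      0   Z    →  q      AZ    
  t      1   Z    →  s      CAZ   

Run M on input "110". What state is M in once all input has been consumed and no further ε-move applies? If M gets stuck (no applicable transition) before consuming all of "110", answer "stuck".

t

(p, 110, Z) ⊢ (s, 10, CZ) ⊢ (r, 10, Z) ⊢ (q, 0, AZ) ⊢ (s, 0, Z) ⊢ (t, ε, ε)
All input consumed; M is in state t.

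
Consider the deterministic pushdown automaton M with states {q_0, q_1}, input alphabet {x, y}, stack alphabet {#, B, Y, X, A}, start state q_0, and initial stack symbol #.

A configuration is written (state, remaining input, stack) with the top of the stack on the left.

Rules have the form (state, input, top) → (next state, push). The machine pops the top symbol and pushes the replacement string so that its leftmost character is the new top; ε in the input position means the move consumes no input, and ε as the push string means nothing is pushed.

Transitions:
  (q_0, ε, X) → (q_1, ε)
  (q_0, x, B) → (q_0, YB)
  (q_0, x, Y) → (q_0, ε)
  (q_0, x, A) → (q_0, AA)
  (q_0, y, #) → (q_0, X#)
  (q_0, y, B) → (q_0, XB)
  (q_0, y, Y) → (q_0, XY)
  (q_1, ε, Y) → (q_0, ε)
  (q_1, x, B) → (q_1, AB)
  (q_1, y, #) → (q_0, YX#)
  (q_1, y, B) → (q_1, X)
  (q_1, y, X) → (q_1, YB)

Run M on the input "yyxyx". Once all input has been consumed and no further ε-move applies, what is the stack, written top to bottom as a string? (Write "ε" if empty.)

#

(q_0, yyxyx, #) ⊢ (q_0, yxyx, X#) ⊢ (q_1, yxyx, #) ⊢ (q_0, xyx, YX#) ⊢ (q_0, yx, X#) ⊢ (q_1, yx, #) ⊢ (q_0, x, YX#) ⊢ (q_0, ε, X#) ⊢ (q_1, ε, #)
All input consumed in state q_1 with stack #.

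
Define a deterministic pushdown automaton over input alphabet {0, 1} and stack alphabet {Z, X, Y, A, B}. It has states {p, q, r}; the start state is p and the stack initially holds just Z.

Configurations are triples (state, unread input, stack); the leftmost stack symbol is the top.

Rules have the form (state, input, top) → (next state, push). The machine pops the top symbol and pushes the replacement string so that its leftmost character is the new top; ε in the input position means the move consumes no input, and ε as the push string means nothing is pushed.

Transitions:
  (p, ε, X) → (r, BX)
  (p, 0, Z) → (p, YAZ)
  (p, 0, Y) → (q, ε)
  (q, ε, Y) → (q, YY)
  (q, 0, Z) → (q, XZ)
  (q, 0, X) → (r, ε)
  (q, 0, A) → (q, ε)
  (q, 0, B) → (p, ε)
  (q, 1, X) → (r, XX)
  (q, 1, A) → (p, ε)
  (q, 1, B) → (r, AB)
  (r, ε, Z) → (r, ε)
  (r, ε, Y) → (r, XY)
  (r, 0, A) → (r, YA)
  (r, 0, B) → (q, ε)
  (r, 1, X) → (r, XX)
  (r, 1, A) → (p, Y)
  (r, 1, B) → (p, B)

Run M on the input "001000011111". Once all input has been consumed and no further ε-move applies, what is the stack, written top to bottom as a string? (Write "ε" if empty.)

XXXXXXZ

(p, 001000011111, Z)
  read 0, top Z: go to p, push YAZ → (p, 01000011111, YAZ)
  read 0, top Y: go to q, push ε → (q, 1000011111, AZ)
  read 1, top A: go to p, push ε → (p, 000011111, Z)
  read 0, top Z: go to p, push YAZ → (p, 00011111, YAZ)
  read 0, top Y: go to q, push ε → (q, 0011111, AZ)
  read 0, top A: go to q, push ε → (q, 011111, Z)
  read 0, top Z: go to q, push XZ → (q, 11111, XZ)
  read 1, top X: go to r, push XX → (r, 1111, XXZ)
  read 1, top X: go to r, push XX → (r, 111, XXXZ)
  read 1, top X: go to r, push XX → (r, 11, XXXXZ)
  read 1, top X: go to r, push XX → (r, 1, XXXXXZ)
  read 1, top X: go to r, push XX → (r, ε, XXXXXXZ)
All input consumed in state r with stack XXXXXXZ.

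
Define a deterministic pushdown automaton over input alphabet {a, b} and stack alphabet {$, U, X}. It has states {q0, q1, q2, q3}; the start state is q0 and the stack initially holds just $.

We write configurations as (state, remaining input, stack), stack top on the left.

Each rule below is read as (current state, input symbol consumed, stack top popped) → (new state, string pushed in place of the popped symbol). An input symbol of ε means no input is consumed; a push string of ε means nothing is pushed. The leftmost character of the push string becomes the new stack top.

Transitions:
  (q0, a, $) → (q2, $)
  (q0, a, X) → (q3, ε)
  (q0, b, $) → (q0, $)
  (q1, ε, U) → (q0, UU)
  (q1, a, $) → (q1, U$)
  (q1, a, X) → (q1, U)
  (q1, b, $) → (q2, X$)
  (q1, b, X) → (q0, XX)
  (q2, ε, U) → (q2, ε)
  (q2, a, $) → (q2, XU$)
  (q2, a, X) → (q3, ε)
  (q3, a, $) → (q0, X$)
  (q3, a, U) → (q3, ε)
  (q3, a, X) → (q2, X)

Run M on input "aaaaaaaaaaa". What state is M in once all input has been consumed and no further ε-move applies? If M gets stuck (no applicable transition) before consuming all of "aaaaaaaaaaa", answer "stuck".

q0

(q0, aaaaaaaaaaa, $) ⊢ (q2, aaaaaaaaaa, $) ⊢ (q2, aaaaaaaaa, XU$) ⊢ (q3, aaaaaaaa, U$) ⊢ (q3, aaaaaaa, $) ⊢ (q0, aaaaaa, X$) ⊢ (q3, aaaaa, $) ⊢ (q0, aaaa, X$) ⊢ (q3, aaa, $) ⊢ (q0, aa, X$) ⊢ (q3, a, $) ⊢ (q0, ε, X$)
All input consumed; M is in state q0.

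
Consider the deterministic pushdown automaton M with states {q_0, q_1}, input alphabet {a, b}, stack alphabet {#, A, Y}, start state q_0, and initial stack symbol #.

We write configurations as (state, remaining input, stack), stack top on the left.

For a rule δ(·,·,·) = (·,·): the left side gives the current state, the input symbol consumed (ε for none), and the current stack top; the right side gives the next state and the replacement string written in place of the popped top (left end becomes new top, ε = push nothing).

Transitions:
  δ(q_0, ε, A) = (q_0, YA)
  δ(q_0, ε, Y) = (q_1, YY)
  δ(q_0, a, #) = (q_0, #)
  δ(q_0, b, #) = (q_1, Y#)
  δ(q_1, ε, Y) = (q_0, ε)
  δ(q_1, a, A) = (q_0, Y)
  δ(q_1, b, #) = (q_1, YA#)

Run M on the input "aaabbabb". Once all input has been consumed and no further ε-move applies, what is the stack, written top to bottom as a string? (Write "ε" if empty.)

#

(q_0, aaabbabb, #)
  read a, top #: go to q_0, push # → (q_0, aabbabb, #)
  read a, top #: go to q_0, push # → (q_0, abbabb, #)
  read a, top #: go to q_0, push # → (q_0, bbabb, #)
  read b, top #: go to q_1, push Y# → (q_1, babb, Y#)
  ε-move, top Y: go to q_0, push ε → (q_0, babb, #)
  read b, top #: go to q_1, push Y# → (q_1, abb, Y#)
  ε-move, top Y: go to q_0, push ε → (q_0, abb, #)
  read a, top #: go to q_0, push # → (q_0, bb, #)
  read b, top #: go to q_1, push Y# → (q_1, b, Y#)
  ε-move, top Y: go to q_0, push ε → (q_0, b, #)
  read b, top #: go to q_1, push Y# → (q_1, ε, Y#)
  ε-move, top Y: go to q_0, push ε → (q_0, ε, #)
All input consumed in state q_0 with stack #.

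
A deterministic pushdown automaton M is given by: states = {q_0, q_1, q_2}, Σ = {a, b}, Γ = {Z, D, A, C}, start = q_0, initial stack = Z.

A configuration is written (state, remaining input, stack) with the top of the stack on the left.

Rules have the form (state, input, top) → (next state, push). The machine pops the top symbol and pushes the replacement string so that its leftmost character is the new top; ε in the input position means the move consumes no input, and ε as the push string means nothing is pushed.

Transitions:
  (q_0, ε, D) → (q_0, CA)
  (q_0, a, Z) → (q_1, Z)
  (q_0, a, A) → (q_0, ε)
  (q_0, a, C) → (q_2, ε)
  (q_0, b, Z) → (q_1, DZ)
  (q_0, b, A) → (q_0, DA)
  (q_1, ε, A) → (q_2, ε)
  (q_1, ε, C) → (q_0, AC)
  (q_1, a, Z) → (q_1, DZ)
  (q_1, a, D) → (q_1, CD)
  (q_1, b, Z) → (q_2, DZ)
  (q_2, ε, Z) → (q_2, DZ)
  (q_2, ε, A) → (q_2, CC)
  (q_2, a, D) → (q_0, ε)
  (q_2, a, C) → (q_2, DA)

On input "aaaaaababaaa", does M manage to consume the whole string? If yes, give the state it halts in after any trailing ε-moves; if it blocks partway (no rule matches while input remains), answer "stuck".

q_0

(q_0, aaaaaababaaa, Z) ⊢ (q_1, aaaaababaaa, Z) ⊢ (q_1, aaaababaaa, DZ) ⊢ (q_1, aaababaaa, CDZ) ⊢ (q_0, aaababaaa, ACDZ) ⊢ (q_0, aababaaa, CDZ) ⊢ (q_2, ababaaa, DZ) ⊢ (q_0, babaaa, Z) ⊢ (q_1, abaaa, DZ) ⊢ (q_1, baaa, CDZ) ⊢ (q_0, baaa, ACDZ) ⊢ (q_0, aaa, DACDZ) ⊢ (q_0, aaa, CAACDZ) ⊢ (q_2, aa, AACDZ) ⊢ (q_2, aa, CCACDZ) ⊢ (q_2, a, DACACDZ) ⊢ (q_0, ε, ACACDZ)
All input consumed; M is in state q_0.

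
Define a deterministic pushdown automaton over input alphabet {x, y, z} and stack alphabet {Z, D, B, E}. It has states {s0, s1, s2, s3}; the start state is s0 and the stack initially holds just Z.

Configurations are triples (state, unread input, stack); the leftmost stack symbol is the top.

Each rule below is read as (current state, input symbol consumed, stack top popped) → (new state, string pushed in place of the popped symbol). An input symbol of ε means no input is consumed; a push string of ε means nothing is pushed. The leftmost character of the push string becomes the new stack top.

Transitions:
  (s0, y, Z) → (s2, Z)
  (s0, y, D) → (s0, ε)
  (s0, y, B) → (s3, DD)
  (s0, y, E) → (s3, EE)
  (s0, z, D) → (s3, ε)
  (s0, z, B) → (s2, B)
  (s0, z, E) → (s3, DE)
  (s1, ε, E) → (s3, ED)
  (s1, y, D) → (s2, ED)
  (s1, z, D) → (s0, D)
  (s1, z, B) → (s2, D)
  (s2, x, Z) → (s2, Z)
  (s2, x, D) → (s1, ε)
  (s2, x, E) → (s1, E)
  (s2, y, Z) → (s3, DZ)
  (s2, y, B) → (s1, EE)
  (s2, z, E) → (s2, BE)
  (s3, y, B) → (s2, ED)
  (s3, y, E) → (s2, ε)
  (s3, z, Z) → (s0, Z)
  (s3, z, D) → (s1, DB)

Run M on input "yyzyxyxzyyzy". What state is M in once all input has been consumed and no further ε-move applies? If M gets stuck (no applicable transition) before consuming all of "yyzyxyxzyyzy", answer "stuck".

s2

(s0, yyzyxyxzyyzy, Z)
  read y, top Z: go to s2, push Z → (s2, yzyxyxzyyzy, Z)
  read y, top Z: go to s3, push DZ → (s3, zyxyxzyyzy, DZ)
  read z, top D: go to s1, push DB → (s1, yxyxzyyzy, DBZ)
  read y, top D: go to s2, push ED → (s2, xyxzyyzy, EDBZ)
  read x, top E: go to s1, push E → (s1, yxzyyzy, EDBZ)
  ε-move, top E: go to s3, push ED → (s3, yxzyyzy, EDDBZ)
  read y, top E: go to s2, push ε → (s2, xzyyzy, DDBZ)
  read x, top D: go to s1, push ε → (s1, zyyzy, DBZ)
  read z, top D: go to s0, push D → (s0, yyzy, DBZ)
  read y, top D: go to s0, push ε → (s0, yzy, BZ)
  read y, top B: go to s3, push DD → (s3, zy, DDZ)
  read z, top D: go to s1, push DB → (s1, y, DBDZ)
  read y, top D: go to s2, push ED → (s2, ε, EDBDZ)
All input consumed; M is in state s2.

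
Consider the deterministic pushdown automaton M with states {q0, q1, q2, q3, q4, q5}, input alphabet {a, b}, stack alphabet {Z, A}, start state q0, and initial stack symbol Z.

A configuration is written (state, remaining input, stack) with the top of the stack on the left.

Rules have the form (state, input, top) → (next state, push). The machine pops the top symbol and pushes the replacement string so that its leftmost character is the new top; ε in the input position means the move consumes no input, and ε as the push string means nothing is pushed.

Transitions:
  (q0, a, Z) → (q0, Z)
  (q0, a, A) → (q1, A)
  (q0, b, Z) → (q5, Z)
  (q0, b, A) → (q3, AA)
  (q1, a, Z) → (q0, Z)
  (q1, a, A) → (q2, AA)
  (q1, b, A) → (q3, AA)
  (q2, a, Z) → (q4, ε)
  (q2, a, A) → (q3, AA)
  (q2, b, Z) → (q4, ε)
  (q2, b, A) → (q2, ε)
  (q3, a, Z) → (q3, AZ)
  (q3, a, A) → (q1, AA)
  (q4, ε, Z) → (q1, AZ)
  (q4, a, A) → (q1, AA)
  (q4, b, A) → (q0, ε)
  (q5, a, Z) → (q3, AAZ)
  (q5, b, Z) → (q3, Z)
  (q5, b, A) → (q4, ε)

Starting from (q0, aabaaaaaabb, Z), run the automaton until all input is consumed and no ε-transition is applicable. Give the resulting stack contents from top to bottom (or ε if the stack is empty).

AAAAAZ

(q0, aabaaaaaabb, Z) ⊢ (q0, abaaaaaabb, Z) ⊢ (q0, baaaaaabb, Z) ⊢ (q5, aaaaaabb, Z) ⊢ (q3, aaaaabb, AAZ) ⊢ (q1, aaaabb, AAAZ) ⊢ (q2, aaabb, AAAAZ) ⊢ (q3, aabb, AAAAAZ) ⊢ (q1, abb, AAAAAAZ) ⊢ (q2, bb, AAAAAAAZ) ⊢ (q2, b, AAAAAAZ) ⊢ (q2, ε, AAAAAZ)
All input consumed in state q2 with stack AAAAAZ.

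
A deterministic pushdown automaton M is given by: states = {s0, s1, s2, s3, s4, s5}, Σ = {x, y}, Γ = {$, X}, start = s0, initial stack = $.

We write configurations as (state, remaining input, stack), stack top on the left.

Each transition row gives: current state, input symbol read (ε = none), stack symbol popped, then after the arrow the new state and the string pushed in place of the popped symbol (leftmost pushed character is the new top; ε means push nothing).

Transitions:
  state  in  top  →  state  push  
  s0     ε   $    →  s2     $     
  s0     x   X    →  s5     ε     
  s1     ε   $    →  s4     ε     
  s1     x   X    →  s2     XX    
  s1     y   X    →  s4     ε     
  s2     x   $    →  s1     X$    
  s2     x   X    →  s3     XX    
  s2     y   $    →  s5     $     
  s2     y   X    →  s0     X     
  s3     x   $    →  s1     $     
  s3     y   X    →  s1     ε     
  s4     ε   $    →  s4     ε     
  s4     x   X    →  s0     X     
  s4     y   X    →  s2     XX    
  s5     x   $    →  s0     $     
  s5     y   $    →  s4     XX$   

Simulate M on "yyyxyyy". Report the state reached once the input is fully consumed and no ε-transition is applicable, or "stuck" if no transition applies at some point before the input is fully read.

s2

(s0, yyyxyyy, $) ⊢ (s2, yyyxyyy, $) ⊢ (s5, yyxyyy, $) ⊢ (s4, yxyyy, XX$) ⊢ (s2, xyyy, XXX$) ⊢ (s3, yyy, XXXX$) ⊢ (s1, yy, XXX$) ⊢ (s4, y, XX$) ⊢ (s2, ε, XXX$)
All input consumed; M is in state s2.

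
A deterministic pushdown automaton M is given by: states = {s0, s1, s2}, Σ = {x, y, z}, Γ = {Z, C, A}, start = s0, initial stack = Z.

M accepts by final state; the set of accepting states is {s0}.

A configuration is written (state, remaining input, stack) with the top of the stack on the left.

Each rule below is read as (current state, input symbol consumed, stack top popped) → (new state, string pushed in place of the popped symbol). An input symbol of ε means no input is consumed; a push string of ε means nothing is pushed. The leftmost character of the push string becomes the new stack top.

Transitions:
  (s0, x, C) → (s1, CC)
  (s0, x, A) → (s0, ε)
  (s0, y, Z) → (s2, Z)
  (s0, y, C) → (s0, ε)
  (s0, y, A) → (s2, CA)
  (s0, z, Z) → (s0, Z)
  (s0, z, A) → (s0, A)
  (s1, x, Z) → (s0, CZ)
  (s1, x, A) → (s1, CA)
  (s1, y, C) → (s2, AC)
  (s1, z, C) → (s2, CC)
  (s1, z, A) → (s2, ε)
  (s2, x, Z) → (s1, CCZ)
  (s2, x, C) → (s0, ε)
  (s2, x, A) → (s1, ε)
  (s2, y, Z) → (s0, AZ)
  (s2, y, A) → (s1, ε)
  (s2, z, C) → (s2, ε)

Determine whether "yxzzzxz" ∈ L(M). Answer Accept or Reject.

Accept

(s0, yxzzzxz, Z)
  read y, top Z: go to s2, push Z → (s2, xzzzxz, Z)
  read x, top Z: go to s1, push CCZ → (s1, zzzxz, CCZ)
  read z, top C: go to s2, push CC → (s2, zzxz, CCCZ)
  read z, top C: go to s2, push ε → (s2, zxz, CCZ)
  read z, top C: go to s2, push ε → (s2, xz, CZ)
  read x, top C: go to s0, push ε → (s0, z, Z)
  read z, top Z: go to s0, push Z → (s0, ε, Z)
All input consumed; state s0 ∈ F.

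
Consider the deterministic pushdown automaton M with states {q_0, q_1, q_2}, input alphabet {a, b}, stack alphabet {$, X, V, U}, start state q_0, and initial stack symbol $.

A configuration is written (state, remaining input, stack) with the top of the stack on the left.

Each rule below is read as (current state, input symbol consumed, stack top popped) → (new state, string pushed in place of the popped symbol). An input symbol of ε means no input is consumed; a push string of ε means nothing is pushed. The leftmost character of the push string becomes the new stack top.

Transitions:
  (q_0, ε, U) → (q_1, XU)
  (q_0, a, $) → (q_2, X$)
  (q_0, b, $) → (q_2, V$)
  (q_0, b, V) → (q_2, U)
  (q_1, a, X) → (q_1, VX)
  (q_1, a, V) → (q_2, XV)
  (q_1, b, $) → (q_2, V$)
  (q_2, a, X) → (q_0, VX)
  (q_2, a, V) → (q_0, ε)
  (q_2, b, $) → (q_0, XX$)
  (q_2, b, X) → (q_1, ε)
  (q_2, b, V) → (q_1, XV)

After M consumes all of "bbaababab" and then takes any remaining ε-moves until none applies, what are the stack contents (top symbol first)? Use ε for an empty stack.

(q_0, bbaababab, $) ⊢ (q_2, baababab, V$) ⊢ (q_1, aababab, XV$) ⊢ (q_1, ababab, VXV$) ⊢ (q_2, babab, XVXV$) ⊢ (q_1, abab, VXV$) ⊢ (q_2, bab, XVXV$) ⊢ (q_1, ab, VXV$) ⊢ (q_2, b, XVXV$) ⊢ (q_1, ε, VXV$)
All input consumed in state q_1 with stack VXV$.

VXV$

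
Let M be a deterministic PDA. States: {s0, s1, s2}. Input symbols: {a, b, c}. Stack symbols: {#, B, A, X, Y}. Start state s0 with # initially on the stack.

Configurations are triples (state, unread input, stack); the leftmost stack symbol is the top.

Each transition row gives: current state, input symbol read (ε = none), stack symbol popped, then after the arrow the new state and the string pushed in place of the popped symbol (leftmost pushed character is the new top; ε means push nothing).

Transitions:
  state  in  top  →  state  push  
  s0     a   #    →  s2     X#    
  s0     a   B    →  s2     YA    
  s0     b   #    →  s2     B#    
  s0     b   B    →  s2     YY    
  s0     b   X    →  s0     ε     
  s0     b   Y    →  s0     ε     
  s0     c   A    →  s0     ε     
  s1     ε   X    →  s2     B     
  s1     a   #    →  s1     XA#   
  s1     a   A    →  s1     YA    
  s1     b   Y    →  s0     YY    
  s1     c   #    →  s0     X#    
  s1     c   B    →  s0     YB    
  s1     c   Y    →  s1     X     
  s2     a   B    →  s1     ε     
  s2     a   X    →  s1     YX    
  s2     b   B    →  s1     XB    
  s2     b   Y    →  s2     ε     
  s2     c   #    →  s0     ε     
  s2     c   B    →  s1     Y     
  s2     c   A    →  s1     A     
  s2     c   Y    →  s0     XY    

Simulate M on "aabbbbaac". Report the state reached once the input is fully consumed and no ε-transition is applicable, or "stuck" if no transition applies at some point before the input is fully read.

(s0, aabbbbaac, #)
  read a, top #: go to s2, push X# → (s2, abbbbaac, X#)
  read a, top X: go to s1, push YX → (s1, bbbbaac, YX#)
  read b, top Y: go to s0, push YY → (s0, bbbaac, YYX#)
  read b, top Y: go to s0, push ε → (s0, bbaac, YX#)
  read b, top Y: go to s0, push ε → (s0, baac, X#)
  read b, top X: go to s0, push ε → (s0, aac, #)
  read a, top #: go to s2, push X# → (s2, ac, X#)
  read a, top X: go to s1, push YX → (s1, c, YX#)
  read c, top Y: go to s1, push X → (s1, ε, XX#)
  ε-move, top X: go to s2, push B → (s2, ε, BX#)
All input consumed; M is in state s2.

s2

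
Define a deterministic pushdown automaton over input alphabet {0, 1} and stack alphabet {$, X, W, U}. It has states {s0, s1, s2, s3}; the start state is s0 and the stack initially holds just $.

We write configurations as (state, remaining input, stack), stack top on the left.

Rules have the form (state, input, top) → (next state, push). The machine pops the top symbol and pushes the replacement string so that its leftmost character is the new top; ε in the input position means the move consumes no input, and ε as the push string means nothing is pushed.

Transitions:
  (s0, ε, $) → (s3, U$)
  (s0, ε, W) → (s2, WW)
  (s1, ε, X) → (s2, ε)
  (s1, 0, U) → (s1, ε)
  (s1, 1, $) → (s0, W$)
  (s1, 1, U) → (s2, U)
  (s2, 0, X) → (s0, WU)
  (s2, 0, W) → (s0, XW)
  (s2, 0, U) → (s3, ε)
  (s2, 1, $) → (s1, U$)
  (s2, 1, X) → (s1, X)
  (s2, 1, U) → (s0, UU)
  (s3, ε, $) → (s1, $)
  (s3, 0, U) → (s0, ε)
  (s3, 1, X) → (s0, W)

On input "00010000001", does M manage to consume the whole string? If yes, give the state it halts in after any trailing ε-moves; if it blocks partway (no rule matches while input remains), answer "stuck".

stuck

(s0, 00010000001, $)
  ε-move, top $: go to s3, push U$ → (s3, 00010000001, U$)
  read 0, top U: go to s0, push ε → (s0, 0010000001, $)
  ε-move, top $: go to s3, push U$ → (s3, 0010000001, U$)
  read 0, top U: go to s0, push ε → (s0, 010000001, $)
  ε-move, top $: go to s3, push U$ → (s3, 010000001, U$)
  read 0, top U: go to s0, push ε → (s0, 10000001, $)
  ε-move, top $: go to s3, push U$ → (s3, 10000001, U$)
No transition for (s3, 1, top U); M blocks with input 10000001 remaining.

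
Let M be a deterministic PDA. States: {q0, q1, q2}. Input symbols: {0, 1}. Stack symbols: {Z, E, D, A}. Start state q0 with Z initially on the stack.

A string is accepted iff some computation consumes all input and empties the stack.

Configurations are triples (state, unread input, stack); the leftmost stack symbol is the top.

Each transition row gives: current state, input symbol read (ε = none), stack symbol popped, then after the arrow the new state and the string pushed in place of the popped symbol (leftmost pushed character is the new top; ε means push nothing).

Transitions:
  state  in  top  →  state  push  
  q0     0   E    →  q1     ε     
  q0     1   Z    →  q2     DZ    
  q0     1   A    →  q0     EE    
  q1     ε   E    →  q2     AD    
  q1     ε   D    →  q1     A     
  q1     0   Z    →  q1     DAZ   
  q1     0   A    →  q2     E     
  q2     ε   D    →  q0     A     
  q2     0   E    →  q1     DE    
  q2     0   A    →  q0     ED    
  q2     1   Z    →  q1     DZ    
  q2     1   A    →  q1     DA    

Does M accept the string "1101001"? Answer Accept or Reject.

(q0, 1101001, Z) ⊢ (q2, 101001, DZ) ⊢ (q0, 101001, AZ) ⊢ (q0, 01001, EEZ) ⊢ (q1, 1001, EZ) ⊢ (q2, 1001, ADZ) ⊢ (q1, 001, DADZ) ⊢ (q1, 001, AADZ) ⊢ (q2, 01, EADZ) ⊢ (q1, 1, DEADZ) ⊢ (q1, 1, AEADZ)
No transition applies at (q1, 1, AEADZ); input not fully consumed.

Reject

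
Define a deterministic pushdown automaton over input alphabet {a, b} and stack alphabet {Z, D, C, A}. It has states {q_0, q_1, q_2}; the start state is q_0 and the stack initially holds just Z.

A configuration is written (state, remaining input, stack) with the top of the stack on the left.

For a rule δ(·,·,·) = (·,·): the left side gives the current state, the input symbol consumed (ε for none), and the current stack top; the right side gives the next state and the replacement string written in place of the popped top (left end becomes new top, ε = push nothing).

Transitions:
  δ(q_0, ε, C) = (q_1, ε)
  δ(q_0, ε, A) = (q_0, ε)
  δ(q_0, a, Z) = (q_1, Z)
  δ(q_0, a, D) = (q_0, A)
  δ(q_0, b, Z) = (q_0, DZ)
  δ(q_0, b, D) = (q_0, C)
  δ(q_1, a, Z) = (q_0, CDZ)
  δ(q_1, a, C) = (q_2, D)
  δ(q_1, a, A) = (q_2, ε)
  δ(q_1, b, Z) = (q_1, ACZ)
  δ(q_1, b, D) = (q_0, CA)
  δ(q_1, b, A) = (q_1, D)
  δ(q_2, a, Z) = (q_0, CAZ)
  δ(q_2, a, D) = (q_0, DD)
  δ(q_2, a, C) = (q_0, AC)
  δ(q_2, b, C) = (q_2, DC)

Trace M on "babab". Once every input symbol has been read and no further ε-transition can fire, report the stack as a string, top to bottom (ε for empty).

(q_0, babab, Z)
  read b, top Z: go to q_0, push DZ → (q_0, abab, DZ)
  read a, top D: go to q_0, push A → (q_0, bab, AZ)
  ε-move, top A: go to q_0, push ε → (q_0, bab, Z)
  read b, top Z: go to q_0, push DZ → (q_0, ab, DZ)
  read a, top D: go to q_0, push A → (q_0, b, AZ)
  ε-move, top A: go to q_0, push ε → (q_0, b, Z)
  read b, top Z: go to q_0, push DZ → (q_0, ε, DZ)
All input consumed in state q_0 with stack DZ.

DZ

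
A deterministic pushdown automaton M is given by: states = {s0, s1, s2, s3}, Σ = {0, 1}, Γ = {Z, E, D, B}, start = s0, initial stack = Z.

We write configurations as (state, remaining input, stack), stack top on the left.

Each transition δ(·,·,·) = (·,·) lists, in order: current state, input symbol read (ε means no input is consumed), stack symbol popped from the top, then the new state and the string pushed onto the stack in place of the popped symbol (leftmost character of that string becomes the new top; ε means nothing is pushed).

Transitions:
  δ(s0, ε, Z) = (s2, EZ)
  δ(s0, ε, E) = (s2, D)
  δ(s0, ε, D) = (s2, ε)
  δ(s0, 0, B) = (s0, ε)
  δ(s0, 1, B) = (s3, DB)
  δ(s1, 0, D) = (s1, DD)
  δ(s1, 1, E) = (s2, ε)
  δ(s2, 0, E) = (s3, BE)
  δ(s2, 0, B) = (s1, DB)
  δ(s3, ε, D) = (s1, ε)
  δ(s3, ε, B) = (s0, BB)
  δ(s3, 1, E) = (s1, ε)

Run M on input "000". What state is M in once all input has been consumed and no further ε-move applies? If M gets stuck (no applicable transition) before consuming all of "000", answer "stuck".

s2

(s0, 000, Z)
  ε-move, top Z: go to s2, push EZ → (s2, 000, EZ)
  read 0, top E: go to s3, push BE → (s3, 00, BEZ)
  ε-move, top B: go to s0, push BB → (s0, 00, BBEZ)
  read 0, top B: go to s0, push ε → (s0, 0, BEZ)
  read 0, top B: go to s0, push ε → (s0, ε, EZ)
  ε-move, top E: go to s2, push D → (s2, ε, DZ)
All input consumed; M is in state s2.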